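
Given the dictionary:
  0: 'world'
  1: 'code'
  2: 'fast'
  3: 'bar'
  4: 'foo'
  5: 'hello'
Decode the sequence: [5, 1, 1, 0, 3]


Look up each index in the dictionary:
  5 -> 'hello'
  1 -> 'code'
  1 -> 'code'
  0 -> 'world'
  3 -> 'bar'

Decoded: "hello code code world bar"


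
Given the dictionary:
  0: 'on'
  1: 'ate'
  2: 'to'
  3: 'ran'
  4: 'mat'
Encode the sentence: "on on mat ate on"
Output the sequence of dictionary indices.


Look up each word in the dictionary:
  'on' -> 0
  'on' -> 0
  'mat' -> 4
  'ate' -> 1
  'on' -> 0

Encoded: [0, 0, 4, 1, 0]


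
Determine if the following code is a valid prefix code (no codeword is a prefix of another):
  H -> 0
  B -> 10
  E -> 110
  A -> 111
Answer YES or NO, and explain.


Checking each pair (does one codeword prefix another?):
  H='0' vs B='10': no prefix
  H='0' vs E='110': no prefix
  H='0' vs A='111': no prefix
  B='10' vs H='0': no prefix
  B='10' vs E='110': no prefix
  B='10' vs A='111': no prefix
  E='110' vs H='0': no prefix
  E='110' vs B='10': no prefix
  E='110' vs A='111': no prefix
  A='111' vs H='0': no prefix
  A='111' vs B='10': no prefix
  A='111' vs E='110': no prefix
No violation found over all pairs.

YES -- this is a valid prefix code. No codeword is a prefix of any other codeword.


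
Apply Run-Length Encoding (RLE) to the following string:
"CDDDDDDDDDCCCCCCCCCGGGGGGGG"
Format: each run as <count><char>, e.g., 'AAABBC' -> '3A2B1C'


Scanning runs left to right:
  i=0: run of 'C' x 1 -> '1C'
  i=1: run of 'D' x 9 -> '9D'
  i=10: run of 'C' x 9 -> '9C'
  i=19: run of 'G' x 8 -> '8G'

RLE = 1C9D9C8G


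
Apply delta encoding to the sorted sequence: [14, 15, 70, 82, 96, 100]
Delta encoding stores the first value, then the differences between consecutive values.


First value: 14
Deltas:
  15 - 14 = 1
  70 - 15 = 55
  82 - 70 = 12
  96 - 82 = 14
  100 - 96 = 4


Delta encoded: [14, 1, 55, 12, 14, 4]


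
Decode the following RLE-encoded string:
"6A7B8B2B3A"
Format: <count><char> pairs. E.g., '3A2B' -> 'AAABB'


Expanding each <count><char> pair:
  6A -> 'AAAAAA'
  7B -> 'BBBBBBB'
  8B -> 'BBBBBBBB'
  2B -> 'BB'
  3A -> 'AAA'

Decoded = AAAAAABBBBBBBBBBBBBBBBBAAA


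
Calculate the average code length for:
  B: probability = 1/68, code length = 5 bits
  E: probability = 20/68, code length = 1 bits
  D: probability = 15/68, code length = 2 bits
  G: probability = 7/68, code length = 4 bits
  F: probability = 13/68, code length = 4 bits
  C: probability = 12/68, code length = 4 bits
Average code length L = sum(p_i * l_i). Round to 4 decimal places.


Weighted contributions p_i * l_i:
  B: (1/68) * 5 = 5/68
  E: (20/68) * 1 = 20/68
  D: (15/68) * 2 = 30/68
  G: (7/68) * 4 = 28/68
  F: (13/68) * 4 = 52/68
  C: (12/68) * 4 = 48/68
Sum = (5 + 20 + 30 + 28 + 52 + 48)/68 = 183/68

L = 183/68 = 2.6912 bits/symbol


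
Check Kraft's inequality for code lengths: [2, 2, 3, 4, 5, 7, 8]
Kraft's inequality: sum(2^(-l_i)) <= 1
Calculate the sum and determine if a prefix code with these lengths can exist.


Sum = 2^(-2) + 2^(-2) + 2^(-3) + 2^(-4) + 2^(-5) + 2^(-7) + 2^(-8)
    = 0.25 + 0.25 + 0.125 + 0.0625 + 0.03125 + 0.0078125 + 0.00390625
    = 187/256 = 0.73046875
Since 0.73046875 <= 1, Kraft's inequality IS satisfied.
A prefix code with these lengths CAN exist.

Kraft sum = 0.73046875. Satisfied.


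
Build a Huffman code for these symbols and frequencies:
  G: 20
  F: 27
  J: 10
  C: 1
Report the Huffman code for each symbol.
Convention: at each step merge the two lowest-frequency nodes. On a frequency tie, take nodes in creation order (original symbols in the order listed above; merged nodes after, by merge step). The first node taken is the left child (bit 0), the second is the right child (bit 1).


Huffman tree construction:
Step 1: Merge C(1) + J(10) = 11
Step 2: Merge (C+J)(11) + G(20) = 31
Step 3: Merge F(27) + ((C+J)+G)(31) = 58
Read each symbol's code off the tree from the root (left child = 0, right child = 1).

Codes:
  G: 11 (length 2)
  F: 0 (length 1)
  J: 101 (length 3)
  C: 100 (length 3)
Average code length: 100/58 = 1.7241 bits/symbol


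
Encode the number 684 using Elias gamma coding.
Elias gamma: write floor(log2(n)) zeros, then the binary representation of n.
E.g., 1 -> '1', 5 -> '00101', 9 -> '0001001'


num_bits = floor(log2(684)) + 1 = 10
leading_zeros = num_bits - 1 = 9
binary(684) = 1010101100

Elias gamma(684) = '000000000' + '1010101100' = 0000000001010101100 (19 bits)


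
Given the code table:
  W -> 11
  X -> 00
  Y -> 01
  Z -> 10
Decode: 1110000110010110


Decoding:
11 -> W
10 -> Z
00 -> X
01 -> Y
10 -> Z
01 -> Y
01 -> Y
10 -> Z


Result: WZXYZYYZ


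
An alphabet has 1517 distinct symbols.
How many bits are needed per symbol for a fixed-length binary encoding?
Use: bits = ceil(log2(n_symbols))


log2(1517) = 10.567
Bracket: 2^10 = 1024 < 1517 <= 2^11 = 2048
So ceil(log2(1517)) = 11

bits = ceil(log2(1517)) = ceil(10.567) = 11 bits


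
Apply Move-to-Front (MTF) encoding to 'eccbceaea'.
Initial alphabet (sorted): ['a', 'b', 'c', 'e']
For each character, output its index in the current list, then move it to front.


MTF encoding:
'e': index 3 in ['a', 'b', 'c', 'e'] -> ['e', 'a', 'b', 'c']
'c': index 3 in ['e', 'a', 'b', 'c'] -> ['c', 'e', 'a', 'b']
'c': index 0 in ['c', 'e', 'a', 'b'] -> ['c', 'e', 'a', 'b']
'b': index 3 in ['c', 'e', 'a', 'b'] -> ['b', 'c', 'e', 'a']
'c': index 1 in ['b', 'c', 'e', 'a'] -> ['c', 'b', 'e', 'a']
'e': index 2 in ['c', 'b', 'e', 'a'] -> ['e', 'c', 'b', 'a']
'a': index 3 in ['e', 'c', 'b', 'a'] -> ['a', 'e', 'c', 'b']
'e': index 1 in ['a', 'e', 'c', 'b'] -> ['e', 'a', 'c', 'b']
'a': index 1 in ['e', 'a', 'c', 'b'] -> ['a', 'e', 'c', 'b']


Output: [3, 3, 0, 3, 1, 2, 3, 1, 1]


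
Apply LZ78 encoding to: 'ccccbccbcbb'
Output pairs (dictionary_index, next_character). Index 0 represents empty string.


LZ78 encoding steps:
Dictionary: {0: ''}
Step 1: w='' (idx 0), next='c' -> output (0, 'c'), add 'c' as idx 1
Step 2: w='c' (idx 1), next='c' -> output (1, 'c'), add 'cc' as idx 2
Step 3: w='c' (idx 1), next='b' -> output (1, 'b'), add 'cb' as idx 3
Step 4: w='cc' (idx 2), next='b' -> output (2, 'b'), add 'ccb' as idx 4
Step 5: w='cb' (idx 3), next='b' -> output (3, 'b'), add 'cbb' as idx 5


Encoded: [(0, 'c'), (1, 'c'), (1, 'b'), (2, 'b'), (3, 'b')]


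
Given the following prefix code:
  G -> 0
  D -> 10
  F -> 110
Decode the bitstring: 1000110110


Decoding step by step:
Bits 10 -> D
Bits 0 -> G
Bits 0 -> G
Bits 110 -> F
Bits 110 -> F


Decoded message: DGGFF


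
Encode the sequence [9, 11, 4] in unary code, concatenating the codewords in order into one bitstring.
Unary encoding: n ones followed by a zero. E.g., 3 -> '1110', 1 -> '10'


Encode each number as n ones followed by a terminating 0:
  9 -> 1111111110 (10 bits)
  11 -> 111111111110 (12 bits)
  4 -> 11110 (5 bits)
Total length = 10 + 12 + 5 = 27 bits.

Unary([9, 11, 4]) = 111111111011111111111011110 (27 bits)


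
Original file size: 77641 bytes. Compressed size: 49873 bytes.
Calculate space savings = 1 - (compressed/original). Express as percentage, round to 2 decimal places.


ratio = compressed/original = 49873/77641 = 0.642354
savings = 1 - ratio = 1 - 0.642354 = 0.357646
as a percentage: 0.357646 * 100 = 35.76%

Space savings = 1 - 49873/77641 = 35.76%


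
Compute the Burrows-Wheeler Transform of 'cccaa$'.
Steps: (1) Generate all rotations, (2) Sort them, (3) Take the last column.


Rotations (sorted):
  0: $cccaa -> last char: a
  1: a$ccca -> last char: a
  2: aa$ccc -> last char: c
  3: caa$cc -> last char: c
  4: ccaa$c -> last char: c
  5: cccaa$ -> last char: $


BWT = aaccc$


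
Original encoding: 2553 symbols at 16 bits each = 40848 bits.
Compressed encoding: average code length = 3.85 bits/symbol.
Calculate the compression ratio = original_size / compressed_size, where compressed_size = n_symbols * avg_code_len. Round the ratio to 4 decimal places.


original_size = n_symbols * orig_bits = 2553 * 16 = 40848 bits
compressed_size = n_symbols * avg_code_len = 2553 * 3.85 = 9829.05 bits
ratio = original_size / compressed_size = 40848 / 9829.05 = 4.1558

Compression ratio = 4.1558


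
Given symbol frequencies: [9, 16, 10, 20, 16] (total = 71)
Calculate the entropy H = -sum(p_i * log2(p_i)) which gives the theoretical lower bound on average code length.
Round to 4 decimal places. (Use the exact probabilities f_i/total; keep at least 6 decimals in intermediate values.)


Per-symbol terms -p_i * log2(p_i) with p_i = f_i/71:
  p = 9/71 = 0.126761: log2(p) = -2.979822, -p*log2(p) = 0.377724
  p = 16/71 = 0.225352: log2(p) = -2.149747, -p*log2(p) = 0.484450
  p = 10/71 = 0.140845: log2(p) = -2.827819, -p*log2(p) = 0.398284
  p = 20/71 = 0.281690: log2(p) = -1.827819, -p*log2(p) = 0.514879
  p = 16/71 = 0.225352: log2(p) = -2.149747, -p*log2(p) = 0.484450
H = 0.377724 + 0.484450 + 0.398284 + 0.514879 + 0.484450 = 2.259787

H = 2.2598 bits/symbol


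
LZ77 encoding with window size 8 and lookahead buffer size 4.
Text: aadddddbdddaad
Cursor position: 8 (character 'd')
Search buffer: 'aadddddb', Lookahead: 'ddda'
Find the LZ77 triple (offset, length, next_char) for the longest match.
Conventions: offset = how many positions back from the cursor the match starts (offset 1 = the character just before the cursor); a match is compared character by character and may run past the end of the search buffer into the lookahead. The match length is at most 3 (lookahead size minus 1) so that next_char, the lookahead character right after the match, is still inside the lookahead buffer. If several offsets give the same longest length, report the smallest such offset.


Try each offset into the search buffer:
  offset=1 (pos 7, char 'b'): match length 0
  offset=2 (pos 6, char 'd'): match length 1
  offset=3 (pos 5, char 'd'): match length 2
  offset=4 (pos 4, char 'd'): match length 3
  offset=5 (pos 3, char 'd'): match length 3
  offset=6 (pos 2, char 'd'): match length 3
  offset=7 (pos 1, char 'a'): match length 0
  offset=8 (pos 0, char 'a'): match length 0
Longest match has length 3, found at offsets 4, 5, 6; take the smallest, offset 4.
next_char = character at position 8 + 3 = 11 -> 'a'

Best match: offset=4, length=3 (matching 'ddd' starting at position 4)
LZ77 triple: (4, 3, 'a')


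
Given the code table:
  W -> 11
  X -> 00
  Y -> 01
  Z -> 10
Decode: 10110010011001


Decoding:
10 -> Z
11 -> W
00 -> X
10 -> Z
01 -> Y
10 -> Z
01 -> Y


Result: ZWXZYZY


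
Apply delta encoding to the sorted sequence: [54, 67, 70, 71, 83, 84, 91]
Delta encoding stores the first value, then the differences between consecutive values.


First value: 54
Deltas:
  67 - 54 = 13
  70 - 67 = 3
  71 - 70 = 1
  83 - 71 = 12
  84 - 83 = 1
  91 - 84 = 7


Delta encoded: [54, 13, 3, 1, 12, 1, 7]


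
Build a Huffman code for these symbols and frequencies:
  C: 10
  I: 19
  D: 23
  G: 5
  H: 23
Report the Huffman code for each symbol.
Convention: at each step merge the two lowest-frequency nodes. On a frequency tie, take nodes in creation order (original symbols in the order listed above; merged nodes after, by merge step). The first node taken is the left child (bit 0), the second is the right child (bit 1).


Huffman tree construction:
Step 1: Merge G(5) + C(10) = 15
Step 2: Merge (G+C)(15) + I(19) = 34
Step 3: Merge D(23) + H(23) = 46
Step 4: Merge ((G+C)+I)(34) + (D+H)(46) = 80
Read each symbol's code off the tree from the root (left child = 0, right child = 1).

Codes:
  C: 001 (length 3)
  I: 01 (length 2)
  D: 10 (length 2)
  G: 000 (length 3)
  H: 11 (length 2)
Average code length: 175/80 = 2.1875 bits/symbol


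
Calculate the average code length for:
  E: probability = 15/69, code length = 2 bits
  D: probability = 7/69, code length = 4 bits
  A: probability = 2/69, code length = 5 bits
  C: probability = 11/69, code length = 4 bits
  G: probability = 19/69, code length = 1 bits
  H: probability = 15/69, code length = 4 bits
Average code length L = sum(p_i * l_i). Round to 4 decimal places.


Weighted contributions p_i * l_i:
  E: (15/69) * 2 = 30/69
  D: (7/69) * 4 = 28/69
  A: (2/69) * 5 = 10/69
  C: (11/69) * 4 = 44/69
  G: (19/69) * 1 = 19/69
  H: (15/69) * 4 = 60/69
Sum = (30 + 28 + 10 + 44 + 19 + 60)/69 = 191/69

L = 191/69 = 2.7681 bits/symbol


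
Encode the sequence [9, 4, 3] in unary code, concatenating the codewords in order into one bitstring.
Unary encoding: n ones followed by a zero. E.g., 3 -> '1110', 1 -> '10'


Encode each number as n ones followed by a terminating 0:
  9 -> 1111111110 (10 bits)
  4 -> 11110 (5 bits)
  3 -> 1110 (4 bits)
Total length = 10 + 5 + 4 = 19 bits.

Unary([9, 4, 3]) = 1111111110111101110 (19 bits)


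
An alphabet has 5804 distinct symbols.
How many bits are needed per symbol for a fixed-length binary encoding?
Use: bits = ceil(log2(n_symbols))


log2(5804) = 12.5028
Bracket: 2^12 = 4096 < 5804 <= 2^13 = 8192
So ceil(log2(5804)) = 13

bits = ceil(log2(5804)) = ceil(12.5028) = 13 bits


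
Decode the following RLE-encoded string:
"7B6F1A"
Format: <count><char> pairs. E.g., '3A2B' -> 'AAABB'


Expanding each <count><char> pair:
  7B -> 'BBBBBBB'
  6F -> 'FFFFFF'
  1A -> 'A'

Decoded = BBBBBBBFFFFFFA


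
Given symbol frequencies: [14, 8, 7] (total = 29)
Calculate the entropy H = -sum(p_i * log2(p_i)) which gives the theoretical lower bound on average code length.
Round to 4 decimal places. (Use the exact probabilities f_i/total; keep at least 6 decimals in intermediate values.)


Per-symbol terms -p_i * log2(p_i) with p_i = f_i/29:
  p = 14/29 = 0.482759: log2(p) = -1.050626, -p*log2(p) = 0.507199
  p = 8/29 = 0.275862: log2(p) = -1.857981, -p*log2(p) = 0.512546
  p = 7/29 = 0.241379: log2(p) = -2.050626, -p*log2(p) = 0.494979
H = 0.507199 + 0.512546 + 0.494979 = 1.514724

H = 1.5147 bits/symbol


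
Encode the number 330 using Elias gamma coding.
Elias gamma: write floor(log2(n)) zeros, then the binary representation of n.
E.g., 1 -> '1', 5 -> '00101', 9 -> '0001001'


num_bits = floor(log2(330)) + 1 = 9
leading_zeros = num_bits - 1 = 8
binary(330) = 101001010

Elias gamma(330) = '00000000' + '101001010' = 00000000101001010 (17 bits)


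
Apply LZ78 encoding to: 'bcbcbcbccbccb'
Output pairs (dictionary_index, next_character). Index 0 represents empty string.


LZ78 encoding steps:
Dictionary: {0: ''}
Step 1: w='' (idx 0), next='b' -> output (0, 'b'), add 'b' as idx 1
Step 2: w='' (idx 0), next='c' -> output (0, 'c'), add 'c' as idx 2
Step 3: w='b' (idx 1), next='c' -> output (1, 'c'), add 'bc' as idx 3
Step 4: w='bc' (idx 3), next='b' -> output (3, 'b'), add 'bcb' as idx 4
Step 5: w='c' (idx 2), next='c' -> output (2, 'c'), add 'cc' as idx 5
Step 6: w='bc' (idx 3), next='c' -> output (3, 'c'), add 'bcc' as idx 6
Step 7: w='b' (idx 1), end of input -> output (1, '')


Encoded: [(0, 'b'), (0, 'c'), (1, 'c'), (3, 'b'), (2, 'c'), (3, 'c'), (1, '')]


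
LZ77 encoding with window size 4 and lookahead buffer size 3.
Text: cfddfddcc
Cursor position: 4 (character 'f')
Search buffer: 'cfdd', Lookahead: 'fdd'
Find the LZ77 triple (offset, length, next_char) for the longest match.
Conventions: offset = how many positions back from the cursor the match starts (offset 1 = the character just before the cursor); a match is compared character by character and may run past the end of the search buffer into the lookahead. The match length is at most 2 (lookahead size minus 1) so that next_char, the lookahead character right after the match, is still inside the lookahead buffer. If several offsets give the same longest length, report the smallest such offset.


Try each offset into the search buffer:
  offset=1 (pos 3, char 'd'): match length 0
  offset=2 (pos 2, char 'd'): match length 0
  offset=3 (pos 1, char 'f'): match length 2
  offset=4 (pos 0, char 'c'): match length 0
Longest match has length 2 at offset 3.
next_char = character at position 4 + 2 = 6 -> 'd'

Best match: offset=3, length=2 (matching 'fd' starting at position 1)
LZ77 triple: (3, 2, 'd')


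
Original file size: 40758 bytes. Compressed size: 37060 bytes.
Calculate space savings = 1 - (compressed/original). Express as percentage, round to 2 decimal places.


ratio = compressed/original = 37060/40758 = 0.909269
savings = 1 - ratio = 1 - 0.909269 = 0.090731
as a percentage: 0.090731 * 100 = 9.07%

Space savings = 1 - 37060/40758 = 9.07%


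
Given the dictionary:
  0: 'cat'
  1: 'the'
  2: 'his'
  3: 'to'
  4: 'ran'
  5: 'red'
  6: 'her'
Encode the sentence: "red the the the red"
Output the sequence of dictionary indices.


Look up each word in the dictionary:
  'red' -> 5
  'the' -> 1
  'the' -> 1
  'the' -> 1
  'red' -> 5

Encoded: [5, 1, 1, 1, 5]


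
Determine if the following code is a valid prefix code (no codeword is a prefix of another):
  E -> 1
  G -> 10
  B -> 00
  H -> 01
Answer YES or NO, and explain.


Checking each pair (does one codeword prefix another?):
  E='1' vs G='10': prefix -- VIOLATION

NO -- this is NOT a valid prefix code. E (1) is a prefix of G (10).


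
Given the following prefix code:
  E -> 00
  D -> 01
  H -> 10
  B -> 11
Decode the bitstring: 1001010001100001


Decoding step by step:
Bits 10 -> H
Bits 01 -> D
Bits 01 -> D
Bits 00 -> E
Bits 01 -> D
Bits 10 -> H
Bits 00 -> E
Bits 01 -> D


Decoded message: HDDEDHED


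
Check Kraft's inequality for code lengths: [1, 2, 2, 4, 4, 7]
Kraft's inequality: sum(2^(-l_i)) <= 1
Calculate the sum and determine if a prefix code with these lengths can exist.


Sum = 2^(-1) + 2^(-2) + 2^(-2) + 2^(-4) + 2^(-4) + 2^(-7)
    = 0.5 + 0.25 + 0.25 + 0.0625 + 0.0625 + 0.0078125
    = 145/128 = 1.1328125
Since 1.1328125 > 1, Kraft's inequality is NOT satisfied.
A prefix code with these lengths CANNOT exist.

Kraft sum = 1.1328125. Not satisfied.


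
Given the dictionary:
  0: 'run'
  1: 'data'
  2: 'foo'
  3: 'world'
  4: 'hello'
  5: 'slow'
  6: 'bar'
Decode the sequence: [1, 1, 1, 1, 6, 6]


Look up each index in the dictionary:
  1 -> 'data'
  1 -> 'data'
  1 -> 'data'
  1 -> 'data'
  6 -> 'bar'
  6 -> 'bar'

Decoded: "data data data data bar bar"


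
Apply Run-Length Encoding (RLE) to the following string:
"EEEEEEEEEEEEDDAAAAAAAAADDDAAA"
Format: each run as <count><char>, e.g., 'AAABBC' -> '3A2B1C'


Scanning runs left to right:
  i=0: run of 'E' x 12 -> '12E'
  i=12: run of 'D' x 2 -> '2D'
  i=14: run of 'A' x 9 -> '9A'
  i=23: run of 'D' x 3 -> '3D'
  i=26: run of 'A' x 3 -> '3A'

RLE = 12E2D9A3D3A


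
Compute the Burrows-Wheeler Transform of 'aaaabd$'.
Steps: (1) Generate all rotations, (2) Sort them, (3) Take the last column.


Rotations (sorted):
  0: $aaaabd -> last char: d
  1: aaaabd$ -> last char: $
  2: aaabd$a -> last char: a
  3: aabd$aa -> last char: a
  4: abd$aaa -> last char: a
  5: bd$aaaa -> last char: a
  6: d$aaaab -> last char: b


BWT = d$aaaab


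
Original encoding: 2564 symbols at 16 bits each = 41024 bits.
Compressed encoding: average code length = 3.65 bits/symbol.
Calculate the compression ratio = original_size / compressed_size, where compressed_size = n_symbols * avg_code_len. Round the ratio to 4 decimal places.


original_size = n_symbols * orig_bits = 2564 * 16 = 41024 bits
compressed_size = n_symbols * avg_code_len = 2564 * 3.65 = 9358.6 bits
ratio = original_size / compressed_size = 41024 / 9358.6 = 4.3836

Compression ratio = 4.3836


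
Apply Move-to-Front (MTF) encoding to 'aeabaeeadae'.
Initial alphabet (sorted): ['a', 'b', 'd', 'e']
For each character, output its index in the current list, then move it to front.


MTF encoding:
'a': index 0 in ['a', 'b', 'd', 'e'] -> ['a', 'b', 'd', 'e']
'e': index 3 in ['a', 'b', 'd', 'e'] -> ['e', 'a', 'b', 'd']
'a': index 1 in ['e', 'a', 'b', 'd'] -> ['a', 'e', 'b', 'd']
'b': index 2 in ['a', 'e', 'b', 'd'] -> ['b', 'a', 'e', 'd']
'a': index 1 in ['b', 'a', 'e', 'd'] -> ['a', 'b', 'e', 'd']
'e': index 2 in ['a', 'b', 'e', 'd'] -> ['e', 'a', 'b', 'd']
'e': index 0 in ['e', 'a', 'b', 'd'] -> ['e', 'a', 'b', 'd']
'a': index 1 in ['e', 'a', 'b', 'd'] -> ['a', 'e', 'b', 'd']
'd': index 3 in ['a', 'e', 'b', 'd'] -> ['d', 'a', 'e', 'b']
'a': index 1 in ['d', 'a', 'e', 'b'] -> ['a', 'd', 'e', 'b']
'e': index 2 in ['a', 'd', 'e', 'b'] -> ['e', 'a', 'd', 'b']


Output: [0, 3, 1, 2, 1, 2, 0, 1, 3, 1, 2]


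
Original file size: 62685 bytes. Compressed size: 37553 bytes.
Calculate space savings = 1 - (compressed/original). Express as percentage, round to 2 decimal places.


ratio = compressed/original = 37553/62685 = 0.599075
savings = 1 - ratio = 1 - 0.599075 = 0.400925
as a percentage: 0.400925 * 100 = 40.09%

Space savings = 1 - 37553/62685 = 40.09%


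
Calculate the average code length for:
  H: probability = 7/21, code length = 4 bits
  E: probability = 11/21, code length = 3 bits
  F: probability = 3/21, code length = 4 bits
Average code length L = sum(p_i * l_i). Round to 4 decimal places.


Weighted contributions p_i * l_i:
  H: (7/21) * 4 = 28/21
  E: (11/21) * 3 = 33/21
  F: (3/21) * 4 = 12/21
Sum = (28 + 33 + 12)/21 = 73/21

L = 73/21 = 3.4762 bits/symbol


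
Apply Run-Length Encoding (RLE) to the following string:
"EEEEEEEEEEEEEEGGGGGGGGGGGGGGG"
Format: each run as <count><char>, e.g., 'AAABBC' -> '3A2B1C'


Scanning runs left to right:
  i=0: run of 'E' x 14 -> '14E'
  i=14: run of 'G' x 15 -> '15G'

RLE = 14E15G


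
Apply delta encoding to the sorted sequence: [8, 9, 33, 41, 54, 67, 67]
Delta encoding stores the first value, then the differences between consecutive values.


First value: 8
Deltas:
  9 - 8 = 1
  33 - 9 = 24
  41 - 33 = 8
  54 - 41 = 13
  67 - 54 = 13
  67 - 67 = 0


Delta encoded: [8, 1, 24, 8, 13, 13, 0]


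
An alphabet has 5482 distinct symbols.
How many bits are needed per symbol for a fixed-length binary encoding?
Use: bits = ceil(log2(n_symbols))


log2(5482) = 12.4205
Bracket: 2^12 = 4096 < 5482 <= 2^13 = 8192
So ceil(log2(5482)) = 13

bits = ceil(log2(5482)) = ceil(12.4205) = 13 bits


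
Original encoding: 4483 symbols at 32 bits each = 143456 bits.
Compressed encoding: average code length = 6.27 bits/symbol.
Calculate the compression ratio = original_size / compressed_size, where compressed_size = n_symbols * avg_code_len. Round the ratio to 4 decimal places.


original_size = n_symbols * orig_bits = 4483 * 32 = 143456 bits
compressed_size = n_symbols * avg_code_len = 4483 * 6.27 = 28108.41 bits
ratio = original_size / compressed_size = 143456 / 28108.41 = 5.1037

Compression ratio = 5.1037


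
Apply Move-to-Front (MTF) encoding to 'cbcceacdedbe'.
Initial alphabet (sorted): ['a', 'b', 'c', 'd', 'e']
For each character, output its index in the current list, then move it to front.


MTF encoding:
'c': index 2 in ['a', 'b', 'c', 'd', 'e'] -> ['c', 'a', 'b', 'd', 'e']
'b': index 2 in ['c', 'a', 'b', 'd', 'e'] -> ['b', 'c', 'a', 'd', 'e']
'c': index 1 in ['b', 'c', 'a', 'd', 'e'] -> ['c', 'b', 'a', 'd', 'e']
'c': index 0 in ['c', 'b', 'a', 'd', 'e'] -> ['c', 'b', 'a', 'd', 'e']
'e': index 4 in ['c', 'b', 'a', 'd', 'e'] -> ['e', 'c', 'b', 'a', 'd']
'a': index 3 in ['e', 'c', 'b', 'a', 'd'] -> ['a', 'e', 'c', 'b', 'd']
'c': index 2 in ['a', 'e', 'c', 'b', 'd'] -> ['c', 'a', 'e', 'b', 'd']
'd': index 4 in ['c', 'a', 'e', 'b', 'd'] -> ['d', 'c', 'a', 'e', 'b']
'e': index 3 in ['d', 'c', 'a', 'e', 'b'] -> ['e', 'd', 'c', 'a', 'b']
'd': index 1 in ['e', 'd', 'c', 'a', 'b'] -> ['d', 'e', 'c', 'a', 'b']
'b': index 4 in ['d', 'e', 'c', 'a', 'b'] -> ['b', 'd', 'e', 'c', 'a']
'e': index 2 in ['b', 'd', 'e', 'c', 'a'] -> ['e', 'b', 'd', 'c', 'a']


Output: [2, 2, 1, 0, 4, 3, 2, 4, 3, 1, 4, 2]


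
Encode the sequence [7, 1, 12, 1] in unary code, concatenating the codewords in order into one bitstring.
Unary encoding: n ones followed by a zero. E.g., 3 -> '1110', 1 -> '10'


Encode each number as n ones followed by a terminating 0:
  7 -> 11111110 (8 bits)
  1 -> 10 (2 bits)
  12 -> 1111111111110 (13 bits)
  1 -> 10 (2 bits)
Total length = 8 + 2 + 13 + 2 = 25 bits.

Unary([7, 1, 12, 1]) = 1111111010111111111111010 (25 bits)


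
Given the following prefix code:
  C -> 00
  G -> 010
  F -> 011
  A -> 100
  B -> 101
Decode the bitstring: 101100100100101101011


Decoding step by step:
Bits 101 -> B
Bits 100 -> A
Bits 100 -> A
Bits 100 -> A
Bits 101 -> B
Bits 101 -> B
Bits 011 -> F


Decoded message: BAAABBF


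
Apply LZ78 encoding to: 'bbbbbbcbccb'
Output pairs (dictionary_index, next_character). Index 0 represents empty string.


LZ78 encoding steps:
Dictionary: {0: ''}
Step 1: w='' (idx 0), next='b' -> output (0, 'b'), add 'b' as idx 1
Step 2: w='b' (idx 1), next='b' -> output (1, 'b'), add 'bb' as idx 2
Step 3: w='bb' (idx 2), next='b' -> output (2, 'b'), add 'bbb' as idx 3
Step 4: w='' (idx 0), next='c' -> output (0, 'c'), add 'c' as idx 4
Step 5: w='b' (idx 1), next='c' -> output (1, 'c'), add 'bc' as idx 5
Step 6: w='c' (idx 4), next='b' -> output (4, 'b'), add 'cb' as idx 6


Encoded: [(0, 'b'), (1, 'b'), (2, 'b'), (0, 'c'), (1, 'c'), (4, 'b')]


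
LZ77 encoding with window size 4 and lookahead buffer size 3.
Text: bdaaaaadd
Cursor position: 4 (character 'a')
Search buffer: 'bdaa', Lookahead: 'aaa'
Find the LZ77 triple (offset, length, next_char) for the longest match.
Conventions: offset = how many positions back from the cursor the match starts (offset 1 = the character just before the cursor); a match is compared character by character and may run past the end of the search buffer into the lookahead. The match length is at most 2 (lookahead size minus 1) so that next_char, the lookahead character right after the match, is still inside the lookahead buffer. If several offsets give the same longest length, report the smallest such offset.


Try each offset into the search buffer:
  offset=1 (pos 3, char 'a'): match length 2
  offset=2 (pos 2, char 'a'): match length 2
  offset=3 (pos 1, char 'd'): match length 0
  offset=4 (pos 0, char 'b'): match length 0
Longest match has length 2, found at offsets 1, 2; take the smallest, offset 1.
next_char = character at position 4 + 2 = 6 -> 'a'

Best match: offset=1, length=2 (matching 'aa' starting at position 3)
LZ77 triple: (1, 2, 'a')


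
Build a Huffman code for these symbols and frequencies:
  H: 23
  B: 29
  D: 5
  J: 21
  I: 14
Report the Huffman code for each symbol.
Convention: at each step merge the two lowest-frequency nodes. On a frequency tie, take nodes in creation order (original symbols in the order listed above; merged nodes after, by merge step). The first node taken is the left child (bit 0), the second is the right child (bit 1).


Huffman tree construction:
Step 1: Merge D(5) + I(14) = 19
Step 2: Merge (D+I)(19) + J(21) = 40
Step 3: Merge H(23) + B(29) = 52
Step 4: Merge ((D+I)+J)(40) + (H+B)(52) = 92
Read each symbol's code off the tree from the root (left child = 0, right child = 1).

Codes:
  H: 10 (length 2)
  B: 11 (length 2)
  D: 000 (length 3)
  J: 01 (length 2)
  I: 001 (length 3)
Average code length: 203/92 = 2.2065 bits/symbol


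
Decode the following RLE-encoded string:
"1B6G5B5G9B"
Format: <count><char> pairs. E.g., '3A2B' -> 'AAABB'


Expanding each <count><char> pair:
  1B -> 'B'
  6G -> 'GGGGGG'
  5B -> 'BBBBB'
  5G -> 'GGGGG'
  9B -> 'BBBBBBBBB'

Decoded = BGGGGGGBBBBBGGGGGBBBBBBBBB


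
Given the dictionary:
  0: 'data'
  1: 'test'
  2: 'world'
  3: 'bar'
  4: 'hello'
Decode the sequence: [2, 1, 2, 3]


Look up each index in the dictionary:
  2 -> 'world'
  1 -> 'test'
  2 -> 'world'
  3 -> 'bar'

Decoded: "world test world bar"


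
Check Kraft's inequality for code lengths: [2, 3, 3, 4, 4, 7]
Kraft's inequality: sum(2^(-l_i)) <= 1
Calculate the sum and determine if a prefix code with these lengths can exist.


Sum = 2^(-2) + 2^(-3) + 2^(-3) + 2^(-4) + 2^(-4) + 2^(-7)
    = 0.25 + 0.125 + 0.125 + 0.0625 + 0.0625 + 0.0078125
    = 81/128 = 0.6328125
Since 0.6328125 <= 1, Kraft's inequality IS satisfied.
A prefix code with these lengths CAN exist.

Kraft sum = 0.6328125. Satisfied.


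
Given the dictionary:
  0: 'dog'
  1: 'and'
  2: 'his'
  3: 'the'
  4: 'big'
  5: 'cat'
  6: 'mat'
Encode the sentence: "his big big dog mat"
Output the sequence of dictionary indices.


Look up each word in the dictionary:
  'his' -> 2
  'big' -> 4
  'big' -> 4
  'dog' -> 0
  'mat' -> 6

Encoded: [2, 4, 4, 0, 6]


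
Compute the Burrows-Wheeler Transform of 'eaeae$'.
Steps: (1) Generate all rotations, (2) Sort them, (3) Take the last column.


Rotations (sorted):
  0: $eaeae -> last char: e
  1: ae$eae -> last char: e
  2: aeae$e -> last char: e
  3: e$eaea -> last char: a
  4: eae$ea -> last char: a
  5: eaeae$ -> last char: $


BWT = eeeaa$


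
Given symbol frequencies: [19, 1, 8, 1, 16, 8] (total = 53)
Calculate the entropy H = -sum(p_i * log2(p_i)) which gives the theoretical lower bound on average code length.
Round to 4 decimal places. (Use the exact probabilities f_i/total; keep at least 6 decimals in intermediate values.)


Per-symbol terms -p_i * log2(p_i) with p_i = f_i/53:
  p = 19/53 = 0.358491: log2(p) = -1.479993, -p*log2(p) = 0.530564
  p = 1/53 = 0.018868: log2(p) = -5.727920, -p*log2(p) = 0.108074
  p = 8/53 = 0.150943: log2(p) = -2.727920, -p*log2(p) = 0.411762
  p = 1/53 = 0.018868: log2(p) = -5.727920, -p*log2(p) = 0.108074
  p = 16/53 = 0.301887: log2(p) = -1.727920, -p*log2(p) = 0.521636
  p = 8/53 = 0.150943: log2(p) = -2.727920, -p*log2(p) = 0.411762
H = 0.530564 + 0.108074 + 0.411762 + 0.108074 + 0.521636 + 0.411762 = 2.091872

H = 2.0919 bits/symbol


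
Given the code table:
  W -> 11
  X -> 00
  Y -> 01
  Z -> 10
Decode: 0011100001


Decoding:
00 -> X
11 -> W
10 -> Z
00 -> X
01 -> Y


Result: XWZXY


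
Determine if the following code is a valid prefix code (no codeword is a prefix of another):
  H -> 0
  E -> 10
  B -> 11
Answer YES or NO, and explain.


Checking each pair (does one codeword prefix another?):
  H='0' vs E='10': no prefix
  H='0' vs B='11': no prefix
  E='10' vs H='0': no prefix
  E='10' vs B='11': no prefix
  B='11' vs H='0': no prefix
  B='11' vs E='10': no prefix
No violation found over all pairs.

YES -- this is a valid prefix code. No codeword is a prefix of any other codeword.


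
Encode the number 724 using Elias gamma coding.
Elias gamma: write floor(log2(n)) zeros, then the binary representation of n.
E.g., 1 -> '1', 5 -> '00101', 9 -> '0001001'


num_bits = floor(log2(724)) + 1 = 10
leading_zeros = num_bits - 1 = 9
binary(724) = 1011010100

Elias gamma(724) = '000000000' + '1011010100' = 0000000001011010100 (19 bits)


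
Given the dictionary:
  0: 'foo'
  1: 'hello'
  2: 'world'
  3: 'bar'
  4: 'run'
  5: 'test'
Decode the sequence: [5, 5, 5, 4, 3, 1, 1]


Look up each index in the dictionary:
  5 -> 'test'
  5 -> 'test'
  5 -> 'test'
  4 -> 'run'
  3 -> 'bar'
  1 -> 'hello'
  1 -> 'hello'

Decoded: "test test test run bar hello hello"


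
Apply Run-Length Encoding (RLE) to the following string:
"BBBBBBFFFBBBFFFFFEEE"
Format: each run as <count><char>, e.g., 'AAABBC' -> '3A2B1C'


Scanning runs left to right:
  i=0: run of 'B' x 6 -> '6B'
  i=6: run of 'F' x 3 -> '3F'
  i=9: run of 'B' x 3 -> '3B'
  i=12: run of 'F' x 5 -> '5F'
  i=17: run of 'E' x 3 -> '3E'

RLE = 6B3F3B5F3E


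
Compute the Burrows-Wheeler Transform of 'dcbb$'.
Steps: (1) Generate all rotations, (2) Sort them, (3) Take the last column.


Rotations (sorted):
  0: $dcbb -> last char: b
  1: b$dcb -> last char: b
  2: bb$dc -> last char: c
  3: cbb$d -> last char: d
  4: dcbb$ -> last char: $


BWT = bbcd$


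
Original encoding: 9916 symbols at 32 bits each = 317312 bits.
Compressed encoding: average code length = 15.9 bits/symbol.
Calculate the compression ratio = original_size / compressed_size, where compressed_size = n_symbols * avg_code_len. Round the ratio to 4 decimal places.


original_size = n_symbols * orig_bits = 9916 * 32 = 317312 bits
compressed_size = n_symbols * avg_code_len = 9916 * 15.9 = 157664.4 bits
ratio = original_size / compressed_size = 317312 / 157664.4 = 2.0126

Compression ratio = 2.0126


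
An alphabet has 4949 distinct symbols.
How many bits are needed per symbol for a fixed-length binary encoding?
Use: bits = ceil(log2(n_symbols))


log2(4949) = 12.2729
Bracket: 2^12 = 4096 < 4949 <= 2^13 = 8192
So ceil(log2(4949)) = 13

bits = ceil(log2(4949)) = ceil(12.2729) = 13 bits


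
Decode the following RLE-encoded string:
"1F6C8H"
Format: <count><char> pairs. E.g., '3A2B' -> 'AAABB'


Expanding each <count><char> pair:
  1F -> 'F'
  6C -> 'CCCCCC'
  8H -> 'HHHHHHHH'

Decoded = FCCCCCCHHHHHHHH


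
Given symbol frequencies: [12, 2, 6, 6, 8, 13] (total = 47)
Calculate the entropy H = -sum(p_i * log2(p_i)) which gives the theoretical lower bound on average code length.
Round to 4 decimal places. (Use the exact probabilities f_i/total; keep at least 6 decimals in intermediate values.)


Per-symbol terms -p_i * log2(p_i) with p_i = f_i/47:
  p = 12/47 = 0.255319: log2(p) = -1.969626, -p*log2(p) = 0.502883
  p = 2/47 = 0.042553: log2(p) = -4.554589, -p*log2(p) = 0.193812
  p = 6/47 = 0.127660: log2(p) = -2.969626, -p*log2(p) = 0.379101
  p = 6/47 = 0.127660: log2(p) = -2.969626, -p*log2(p) = 0.379101
  p = 8/47 = 0.170213: log2(p) = -2.554589, -p*log2(p) = 0.434824
  p = 13/47 = 0.276596: log2(p) = -1.854149, -p*log2(p) = 0.512850
H = 0.502883 + 0.193812 + 0.379101 + 0.379101 + 0.434824 + 0.512850 = 2.402571

H = 2.4026 bits/symbol


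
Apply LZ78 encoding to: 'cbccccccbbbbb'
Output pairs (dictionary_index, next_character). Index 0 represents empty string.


LZ78 encoding steps:
Dictionary: {0: ''}
Step 1: w='' (idx 0), next='c' -> output (0, 'c'), add 'c' as idx 1
Step 2: w='' (idx 0), next='b' -> output (0, 'b'), add 'b' as idx 2
Step 3: w='c' (idx 1), next='c' -> output (1, 'c'), add 'cc' as idx 3
Step 4: w='cc' (idx 3), next='c' -> output (3, 'c'), add 'ccc' as idx 4
Step 5: w='c' (idx 1), next='b' -> output (1, 'b'), add 'cb' as idx 5
Step 6: w='b' (idx 2), next='b' -> output (2, 'b'), add 'bb' as idx 6
Step 7: w='bb' (idx 6), end of input -> output (6, '')


Encoded: [(0, 'c'), (0, 'b'), (1, 'c'), (3, 'c'), (1, 'b'), (2, 'b'), (6, '')]


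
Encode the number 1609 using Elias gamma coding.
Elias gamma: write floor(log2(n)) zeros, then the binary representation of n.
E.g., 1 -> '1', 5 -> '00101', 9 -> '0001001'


num_bits = floor(log2(1609)) + 1 = 11
leading_zeros = num_bits - 1 = 10
binary(1609) = 11001001001

Elias gamma(1609) = '0000000000' + '11001001001' = 000000000011001001001 (21 bits)


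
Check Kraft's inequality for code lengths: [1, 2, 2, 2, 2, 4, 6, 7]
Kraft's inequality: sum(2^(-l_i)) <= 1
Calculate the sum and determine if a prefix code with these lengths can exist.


Sum = 2^(-1) + 2^(-2) + 2^(-2) + 2^(-2) + 2^(-2) + 2^(-4) + 2^(-6) + 2^(-7)
    = 0.5 + 0.25 + 0.25 + 0.25 + 0.25 + 0.0625 + 0.015625 + 0.0078125
    = 203/128 = 1.5859375
Since 1.5859375 > 1, Kraft's inequality is NOT satisfied.
A prefix code with these lengths CANNOT exist.

Kraft sum = 1.5859375. Not satisfied.


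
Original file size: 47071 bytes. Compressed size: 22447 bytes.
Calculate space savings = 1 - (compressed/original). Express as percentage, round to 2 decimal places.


ratio = compressed/original = 22447/47071 = 0.476875
savings = 1 - ratio = 1 - 0.476875 = 0.523125
as a percentage: 0.523125 * 100 = 52.31%

Space savings = 1 - 22447/47071 = 52.31%


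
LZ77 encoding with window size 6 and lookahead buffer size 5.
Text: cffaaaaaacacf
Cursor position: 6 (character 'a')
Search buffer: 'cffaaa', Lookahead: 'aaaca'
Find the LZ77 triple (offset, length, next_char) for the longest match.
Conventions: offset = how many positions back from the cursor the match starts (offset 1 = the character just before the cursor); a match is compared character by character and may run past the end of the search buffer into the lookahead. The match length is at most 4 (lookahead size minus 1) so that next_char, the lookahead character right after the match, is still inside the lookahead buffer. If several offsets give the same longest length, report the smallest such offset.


Try each offset into the search buffer:
  offset=1 (pos 5, char 'a'): match length 3
  offset=2 (pos 4, char 'a'): match length 3
  offset=3 (pos 3, char 'a'): match length 3
  offset=4 (pos 2, char 'f'): match length 0
  offset=5 (pos 1, char 'f'): match length 0
  offset=6 (pos 0, char 'c'): match length 0
Longest match has length 3, found at offsets 1, 2, 3; take the smallest, offset 1.
next_char = character at position 6 + 3 = 9 -> 'c'

Best match: offset=1, length=3 (matching 'aaa' starting at position 5)
LZ77 triple: (1, 3, 'c')


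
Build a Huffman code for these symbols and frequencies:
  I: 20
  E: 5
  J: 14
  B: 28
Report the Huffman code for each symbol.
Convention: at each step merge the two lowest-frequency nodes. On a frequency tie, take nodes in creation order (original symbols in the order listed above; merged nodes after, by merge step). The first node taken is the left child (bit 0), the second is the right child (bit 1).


Huffman tree construction:
Step 1: Merge E(5) + J(14) = 19
Step 2: Merge (E+J)(19) + I(20) = 39
Step 3: Merge B(28) + ((E+J)+I)(39) = 67
Read each symbol's code off the tree from the root (left child = 0, right child = 1).

Codes:
  I: 11 (length 2)
  E: 100 (length 3)
  J: 101 (length 3)
  B: 0 (length 1)
Average code length: 125/67 = 1.8657 bits/symbol


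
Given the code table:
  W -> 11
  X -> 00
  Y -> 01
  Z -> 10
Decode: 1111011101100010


Decoding:
11 -> W
11 -> W
01 -> Y
11 -> W
01 -> Y
10 -> Z
00 -> X
10 -> Z


Result: WWYWYZXZ


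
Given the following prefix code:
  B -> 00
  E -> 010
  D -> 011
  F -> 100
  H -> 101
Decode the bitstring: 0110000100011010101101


Decoding step by step:
Bits 011 -> D
Bits 00 -> B
Bits 00 -> B
Bits 100 -> F
Bits 011 -> D
Bits 010 -> E
Bits 101 -> H
Bits 101 -> H


Decoded message: DBBFDEHH


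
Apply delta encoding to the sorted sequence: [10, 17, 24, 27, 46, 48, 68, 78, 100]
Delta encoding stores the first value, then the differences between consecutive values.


First value: 10
Deltas:
  17 - 10 = 7
  24 - 17 = 7
  27 - 24 = 3
  46 - 27 = 19
  48 - 46 = 2
  68 - 48 = 20
  78 - 68 = 10
  100 - 78 = 22


Delta encoded: [10, 7, 7, 3, 19, 2, 20, 10, 22]


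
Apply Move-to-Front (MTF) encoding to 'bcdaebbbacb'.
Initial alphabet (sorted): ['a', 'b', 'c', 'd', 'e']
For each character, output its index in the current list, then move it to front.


MTF encoding:
'b': index 1 in ['a', 'b', 'c', 'd', 'e'] -> ['b', 'a', 'c', 'd', 'e']
'c': index 2 in ['b', 'a', 'c', 'd', 'e'] -> ['c', 'b', 'a', 'd', 'e']
'd': index 3 in ['c', 'b', 'a', 'd', 'e'] -> ['d', 'c', 'b', 'a', 'e']
'a': index 3 in ['d', 'c', 'b', 'a', 'e'] -> ['a', 'd', 'c', 'b', 'e']
'e': index 4 in ['a', 'd', 'c', 'b', 'e'] -> ['e', 'a', 'd', 'c', 'b']
'b': index 4 in ['e', 'a', 'd', 'c', 'b'] -> ['b', 'e', 'a', 'd', 'c']
'b': index 0 in ['b', 'e', 'a', 'd', 'c'] -> ['b', 'e', 'a', 'd', 'c']
'b': index 0 in ['b', 'e', 'a', 'd', 'c'] -> ['b', 'e', 'a', 'd', 'c']
'a': index 2 in ['b', 'e', 'a', 'd', 'c'] -> ['a', 'b', 'e', 'd', 'c']
'c': index 4 in ['a', 'b', 'e', 'd', 'c'] -> ['c', 'a', 'b', 'e', 'd']
'b': index 2 in ['c', 'a', 'b', 'e', 'd'] -> ['b', 'c', 'a', 'e', 'd']


Output: [1, 2, 3, 3, 4, 4, 0, 0, 2, 4, 2]


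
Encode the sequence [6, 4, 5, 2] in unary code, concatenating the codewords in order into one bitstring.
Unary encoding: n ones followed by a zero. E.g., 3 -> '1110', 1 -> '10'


Encode each number as n ones followed by a terminating 0:
  6 -> 1111110 (7 bits)
  4 -> 11110 (5 bits)
  5 -> 111110 (6 bits)
  2 -> 110 (3 bits)
Total length = 7 + 5 + 6 + 3 = 21 bits.

Unary([6, 4, 5, 2]) = 111111011110111110110 (21 bits)


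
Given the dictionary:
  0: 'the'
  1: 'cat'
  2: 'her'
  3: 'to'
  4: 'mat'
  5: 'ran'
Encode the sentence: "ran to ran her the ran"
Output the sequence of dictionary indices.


Look up each word in the dictionary:
  'ran' -> 5
  'to' -> 3
  'ran' -> 5
  'her' -> 2
  'the' -> 0
  'ran' -> 5

Encoded: [5, 3, 5, 2, 0, 5]


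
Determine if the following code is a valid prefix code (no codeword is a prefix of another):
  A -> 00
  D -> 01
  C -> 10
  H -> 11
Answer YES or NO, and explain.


Checking each pair (does one codeword prefix another?):
  A='00' vs D='01': no prefix
  A='00' vs C='10': no prefix
  A='00' vs H='11': no prefix
  D='01' vs A='00': no prefix
  D='01' vs C='10': no prefix
  D='01' vs H='11': no prefix
  C='10' vs A='00': no prefix
  C='10' vs D='01': no prefix
  C='10' vs H='11': no prefix
  H='11' vs A='00': no prefix
  H='11' vs D='01': no prefix
  H='11' vs C='10': no prefix
No violation found over all pairs.

YES -- this is a valid prefix code. No codeword is a prefix of any other codeword.
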